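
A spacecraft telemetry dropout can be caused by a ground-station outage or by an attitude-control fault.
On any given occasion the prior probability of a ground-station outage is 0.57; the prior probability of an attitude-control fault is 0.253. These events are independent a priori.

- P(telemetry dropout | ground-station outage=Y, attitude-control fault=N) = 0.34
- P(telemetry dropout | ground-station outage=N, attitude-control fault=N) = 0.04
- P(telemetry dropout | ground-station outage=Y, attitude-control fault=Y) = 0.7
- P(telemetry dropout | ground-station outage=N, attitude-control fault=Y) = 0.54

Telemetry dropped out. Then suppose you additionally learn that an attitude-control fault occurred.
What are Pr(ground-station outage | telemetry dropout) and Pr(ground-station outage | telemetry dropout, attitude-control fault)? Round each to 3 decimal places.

Pr(ground-station outage | telemetry dropout) ≈ 0.774; Pr(ground-station outage | telemetry dropout, attitude-control fault) ≈ 0.632

For the numerator, keep only ground-station outage=true terms: 0.144769 + 0.100947 = 0.245716
Denominator P(telemetry dropout): 0.04×0.43×0.747 + 0.54×0.43×0.253 + 0.34×0.57×0.747 + 0.7×0.57×0.253 = 0.317311
P(ground-station outage | telemetry dropout) = 0.245716/0.317311 ≈ 0.774

Now also conditioning on attitude-control fault=true:
P(telemetry dropout | attitude-control fault) = 0.54×0.43 + 0.7×0.57 = 0.232200 + 0.399000 = 0.631200
The ground-station outage-present share is 0.7×0.57 = 0.399000.
So P(ground-station outage | telemetry dropout, attitude-control fault) = 0.399000/0.631200 ≈ 0.632.
The drop from 0.774 to 0.632 is the explaining-away (discounting) effect.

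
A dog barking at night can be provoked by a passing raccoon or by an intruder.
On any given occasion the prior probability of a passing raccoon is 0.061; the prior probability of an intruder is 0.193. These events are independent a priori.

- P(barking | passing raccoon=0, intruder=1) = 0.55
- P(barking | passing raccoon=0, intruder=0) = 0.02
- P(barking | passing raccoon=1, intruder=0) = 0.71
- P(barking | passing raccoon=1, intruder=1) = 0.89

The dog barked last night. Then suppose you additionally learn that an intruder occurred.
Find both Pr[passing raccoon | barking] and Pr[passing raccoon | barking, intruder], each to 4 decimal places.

Pr[passing raccoon | barking] ≈ 0.2835; Pr[passing raccoon | barking, intruder] ≈ 0.0951

For the numerator, keep only passing raccoon=true terms: 0.034951 + 0.010478 = 0.045429
The normalizing constant is 0.02×0.939×0.807 + 0.55×0.939×0.193 + 0.71×0.061×0.807 + 0.89×0.061×0.193 = 0.160259
Posterior = 0.045429 / 0.160259 ≈ 0.2835

Now condition on the additional information:
P(barking | intruder) = 0.55*0.939 + 0.89*0.061 = 0.516450 + 0.054290 = 0.570740
Restricting to configurations with passing raccoon present: 0.89*0.061 = 0.054290.
P(passing raccoon | barking, intruder) = 0.054290 / 0.570740 ≈ 0.0951
— intruder explains away the evidence for passing raccoon.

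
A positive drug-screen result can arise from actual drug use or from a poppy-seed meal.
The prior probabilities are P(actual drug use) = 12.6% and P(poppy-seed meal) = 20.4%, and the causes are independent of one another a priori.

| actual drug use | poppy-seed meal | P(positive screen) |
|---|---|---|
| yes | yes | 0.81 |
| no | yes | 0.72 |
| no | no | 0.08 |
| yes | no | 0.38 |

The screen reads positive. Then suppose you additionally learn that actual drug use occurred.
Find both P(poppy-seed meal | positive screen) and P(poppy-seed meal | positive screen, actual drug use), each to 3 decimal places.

P(poppy-seed meal | positive screen) ≈ 0.614; P(poppy-seed meal | positive screen, actual drug use) ≈ 0.353

By total probability over the 4 (actual drug use, poppy-seed meal) configurations:
  P(positive screen) = 0.08*0.874*0.796 + 0.72*0.874*0.204 + 0.38*0.126*0.796 + 0.81*0.126*0.204
        = 0.055656 + 0.128373 + 0.038112 + 0.020820 = 0.242961
Configurations with poppy-seed meal contribute 0.149193, so
  P(poppy-seed meal | positive screen) = 0.149193 / 0.242961 ≈ 0.614

With the extra evidence:
By total probability over both values of poppy-seed meal:
  P(positive screen | actual drug use) = 0.38×0.796 + 0.81×0.204
        = 0.302480 + 0.165240 = 0.467720
Keeping only the poppy-seed meal-present terms gives 0.165240, so
  P(poppy-seed meal | positive screen, actual drug use) = 0.165240 / 0.467720 ≈ 0.353
Conditioning on actual drug use lowers the posterior on poppy-seed meal: the classic explaining-away effect in a common-effect structure.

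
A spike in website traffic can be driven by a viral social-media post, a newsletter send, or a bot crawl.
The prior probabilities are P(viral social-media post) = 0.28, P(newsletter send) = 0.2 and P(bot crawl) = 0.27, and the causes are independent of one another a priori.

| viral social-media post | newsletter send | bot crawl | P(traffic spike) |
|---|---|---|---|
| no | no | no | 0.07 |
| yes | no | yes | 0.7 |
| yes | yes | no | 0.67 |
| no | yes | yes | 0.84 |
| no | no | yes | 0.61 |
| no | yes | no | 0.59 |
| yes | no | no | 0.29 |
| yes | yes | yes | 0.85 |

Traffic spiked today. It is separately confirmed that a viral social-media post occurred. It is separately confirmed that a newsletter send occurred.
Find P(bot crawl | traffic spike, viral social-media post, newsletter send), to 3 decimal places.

P(bot crawl | traffic spike, viral social-media post, newsletter send) ≈ 0.319

Weight on bot crawl=true, given the evidence: 0.85·0.27 = 0.229500
Denominator P(traffic spike | viral social-media post, newsletter send): 0.67·0.73 + 0.85·0.27 = 0.718600
P(bot crawl | traffic spike, viral social-media post, newsletter send) = 0.229500/0.718600 ≈ 0.319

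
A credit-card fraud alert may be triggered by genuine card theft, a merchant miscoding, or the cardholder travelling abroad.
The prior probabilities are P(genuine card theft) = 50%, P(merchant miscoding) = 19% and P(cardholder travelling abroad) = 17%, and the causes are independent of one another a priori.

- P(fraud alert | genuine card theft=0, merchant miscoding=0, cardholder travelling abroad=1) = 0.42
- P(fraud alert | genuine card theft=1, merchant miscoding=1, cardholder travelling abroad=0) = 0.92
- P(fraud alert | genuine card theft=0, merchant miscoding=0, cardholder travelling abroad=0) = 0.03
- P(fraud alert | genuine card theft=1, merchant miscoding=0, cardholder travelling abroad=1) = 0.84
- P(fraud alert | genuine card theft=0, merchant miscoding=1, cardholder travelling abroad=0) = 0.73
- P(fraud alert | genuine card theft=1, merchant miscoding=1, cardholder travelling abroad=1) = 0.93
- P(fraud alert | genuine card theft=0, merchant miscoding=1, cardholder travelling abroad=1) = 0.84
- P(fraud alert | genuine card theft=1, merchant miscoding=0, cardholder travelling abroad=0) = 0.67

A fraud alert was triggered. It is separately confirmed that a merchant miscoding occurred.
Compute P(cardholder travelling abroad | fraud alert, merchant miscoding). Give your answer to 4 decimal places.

P(fraud alert | merchant miscoding) = 0.73·0.5·0.83 + 0.84·0.5·0.17 + 0.92·0.5·0.83 + 0.93·0.5·0.17 = 0.302950 + 0.071400 + 0.381800 + 0.079050 = 0.835200
Of this, 0.150450 comes from 0.071400 + 0.079050 (the cardholder travelling abroad=true cases).
Hence the posterior is 0.150450/0.835200 ≈ 0.1801.

P(cardholder travelling abroad | fraud alert, merchant miscoding) ≈ 0.1801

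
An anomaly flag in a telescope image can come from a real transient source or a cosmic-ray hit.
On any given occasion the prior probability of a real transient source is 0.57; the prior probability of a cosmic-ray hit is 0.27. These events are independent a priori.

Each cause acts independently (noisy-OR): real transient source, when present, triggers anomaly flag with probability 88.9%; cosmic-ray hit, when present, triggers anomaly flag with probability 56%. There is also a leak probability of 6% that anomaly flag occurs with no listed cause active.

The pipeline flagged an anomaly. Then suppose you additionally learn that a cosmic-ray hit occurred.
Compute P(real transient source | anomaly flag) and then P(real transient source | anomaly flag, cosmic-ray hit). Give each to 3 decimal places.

Under noisy-OR, P(anomaly flag | causes) = 1 − (1−0.06)·∏(1−qᵢ) over the active causes.
P(anomaly flag) = 0.06*0.43*0.73 + 0.5864*0.43*0.27 + 0.89566*0.57*0.73 + 0.95409*0.57*0.27 = 0.018834 + 0.068081 + 0.372684 + 0.146834 = 0.606433
Restricting to configurations with real transient source present: 0.372684 + 0.146834 = 0.519518.
Hence the posterior is 0.519518/0.606433 ≈ 0.857.

With the extra evidence:
P(anomaly flag | cosmic-ray hit) = 0.5864*0.43 + 0.95409*0.57 = 0.252152 + 0.543831 = 0.795983
The real transient source-present share is 0.95409*0.57 = 0.543831.
Hence the posterior is 0.543831/0.795983 ≈ 0.683.
This is intercausal reasoning (explaining away): once cosmic-ray hit accounts for the anomaly flag, real transient source becomes less likely.

P(real transient source | anomaly flag) ≈ 0.857; P(real transient source | anomaly flag, cosmic-ray hit) ≈ 0.683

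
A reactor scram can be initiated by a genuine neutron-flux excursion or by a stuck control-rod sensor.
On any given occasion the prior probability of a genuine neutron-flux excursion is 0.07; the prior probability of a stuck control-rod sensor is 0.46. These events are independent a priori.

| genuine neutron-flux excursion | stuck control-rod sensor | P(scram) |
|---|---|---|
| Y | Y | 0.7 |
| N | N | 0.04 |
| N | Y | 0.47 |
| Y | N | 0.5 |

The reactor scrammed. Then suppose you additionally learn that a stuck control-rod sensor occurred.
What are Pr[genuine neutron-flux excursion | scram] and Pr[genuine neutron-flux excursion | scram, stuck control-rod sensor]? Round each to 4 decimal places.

P(scram) = 0.04×0.93×0.54 + 0.47×0.93×0.46 + 0.5×0.07×0.54 + 0.7×0.07×0.46 = 0.020088 + 0.201066 + 0.018900 + 0.022540 = 0.262594
The genuine neutron-flux excursion-present share is 0.018900 + 0.022540 = 0.041440.
Hence the posterior is 0.041440/0.262594 ≈ 0.1578.

Now condition on the additional information:
P(scram | stuck control-rod sensor) = 0.47*0.93 + 0.7*0.07 = 0.437100 + 0.049000 = 0.486100
The genuine neutron-flux excursion-present share is 0.7*0.07 = 0.049000.
Hence the posterior is 0.049000/0.486100 ≈ 0.1008.

Pr[genuine neutron-flux excursion | scram] ≈ 0.1578; Pr[genuine neutron-flux excursion | scram, stuck control-rod sensor] ≈ 0.1008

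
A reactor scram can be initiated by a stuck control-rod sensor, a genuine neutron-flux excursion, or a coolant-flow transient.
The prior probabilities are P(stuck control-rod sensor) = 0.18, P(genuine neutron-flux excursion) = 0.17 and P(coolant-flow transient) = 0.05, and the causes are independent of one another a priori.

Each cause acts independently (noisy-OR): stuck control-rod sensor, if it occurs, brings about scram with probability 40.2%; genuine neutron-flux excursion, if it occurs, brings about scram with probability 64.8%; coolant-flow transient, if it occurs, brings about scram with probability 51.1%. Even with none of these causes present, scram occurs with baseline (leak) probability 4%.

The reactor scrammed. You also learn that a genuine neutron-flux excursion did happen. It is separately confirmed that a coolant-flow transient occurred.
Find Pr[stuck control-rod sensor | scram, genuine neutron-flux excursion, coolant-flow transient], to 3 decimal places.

Under noisy-OR, P(scram | causes) = 1 − (1−0.04)·∏(1−qᵢ) over the active causes.
Sum P(scram|·) weighted by the priors over both values of stuck control-rod sensor:
  P(scram | genuine neutron-flux excursion, coolant-flow transient) = 0.834757*0.82 + 0.901185*0.18
        = 0.684501 + 0.162213 = 0.846714
Configurations with stuck control-rod sensor contribute 0.162213, so
  P(stuck control-rod sensor | scram, genuine neutron-flux excursion, coolant-flow transient) = 0.162213 / 0.846714 ≈ 0.192

Pr[stuck control-rod sensor | scram, genuine neutron-flux excursion, coolant-flow transient] ≈ 0.192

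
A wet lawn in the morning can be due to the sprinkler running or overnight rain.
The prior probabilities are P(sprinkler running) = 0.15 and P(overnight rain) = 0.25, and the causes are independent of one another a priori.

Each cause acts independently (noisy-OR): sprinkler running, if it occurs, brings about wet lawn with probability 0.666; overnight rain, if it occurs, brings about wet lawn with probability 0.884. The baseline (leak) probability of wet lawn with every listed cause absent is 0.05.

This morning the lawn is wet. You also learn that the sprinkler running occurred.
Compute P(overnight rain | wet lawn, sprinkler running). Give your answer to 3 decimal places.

P(overnight rain | wet lawn, sprinkler running) ≈ 0.320

Under noisy-OR, P(wet lawn | causes) = 1 − (1−0.05)·∏(1−qᵢ) over the active causes.
Sum P(wet lawn|·) weighted by the priors over both values of overnight rain:
  P(wet lawn | sprinkler running) = 0.6827*0.75 + 0.963193*0.25
        = 0.512025 + 0.240798 = 0.752823
Configurations with overnight rain contribute 0.240798, so
  P(overnight rain | wet lawn, sprinkler running) = 0.240798 / 0.752823 ≈ 0.320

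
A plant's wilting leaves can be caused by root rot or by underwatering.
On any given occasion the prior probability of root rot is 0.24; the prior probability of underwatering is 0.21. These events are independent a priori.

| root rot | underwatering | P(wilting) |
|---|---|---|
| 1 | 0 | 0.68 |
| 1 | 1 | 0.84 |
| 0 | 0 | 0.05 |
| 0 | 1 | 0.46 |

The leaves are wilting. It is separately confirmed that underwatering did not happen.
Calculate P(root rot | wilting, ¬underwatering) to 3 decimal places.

P(root rot | wilting, ¬underwatering) ≈ 0.811

For the numerator, keep only root rot=true terms: 0.68×0.24 = 0.163200
The normalizing constant is 0.05×0.76 + 0.68×0.24 = 0.201200
P(root rot | wilting, ¬underwatering) = 0.163200/0.201200 ≈ 0.811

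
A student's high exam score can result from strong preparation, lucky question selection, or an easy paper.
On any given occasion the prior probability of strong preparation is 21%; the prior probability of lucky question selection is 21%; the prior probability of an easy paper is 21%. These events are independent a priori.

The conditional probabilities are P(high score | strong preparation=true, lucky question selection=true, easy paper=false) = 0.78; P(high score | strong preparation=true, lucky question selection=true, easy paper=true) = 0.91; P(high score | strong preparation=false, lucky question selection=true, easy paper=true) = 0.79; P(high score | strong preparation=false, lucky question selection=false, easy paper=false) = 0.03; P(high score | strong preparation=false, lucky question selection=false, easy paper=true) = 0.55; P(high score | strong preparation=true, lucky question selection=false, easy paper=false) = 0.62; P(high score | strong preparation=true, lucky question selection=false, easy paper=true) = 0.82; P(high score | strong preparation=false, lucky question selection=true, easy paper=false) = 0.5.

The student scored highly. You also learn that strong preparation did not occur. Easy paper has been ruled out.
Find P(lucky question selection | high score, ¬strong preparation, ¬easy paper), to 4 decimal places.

P(lucky question selection | high score, ¬strong preparation, ¬easy paper) ≈ 0.8159

By total probability over both values of lucky question selection:
  P(high score | ¬strong preparation, ¬easy paper) = 0.03·0.79 + 0.5·0.21
        = 0.023700 + 0.105000 = 0.128700
Configurations with lucky question selection contribute 0.105000, so
  P(lucky question selection | high score, ¬strong preparation, ¬easy paper) = 0.105000 / 0.128700 ≈ 0.8159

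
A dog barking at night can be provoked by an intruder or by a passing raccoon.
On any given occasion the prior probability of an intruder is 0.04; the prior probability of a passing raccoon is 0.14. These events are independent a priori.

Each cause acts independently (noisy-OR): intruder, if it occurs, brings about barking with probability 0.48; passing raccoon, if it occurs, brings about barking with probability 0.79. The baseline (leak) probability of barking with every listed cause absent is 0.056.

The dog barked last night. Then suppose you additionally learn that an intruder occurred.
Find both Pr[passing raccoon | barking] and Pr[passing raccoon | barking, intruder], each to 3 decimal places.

Pr[passing raccoon | barking] ≈ 0.639; Pr[passing raccoon | barking, intruder] ≈ 0.223

Under noisy-OR, P(barking | causes) = 1 − (1−0.056)·∏(1−qᵢ) over the active causes.
For the numerator, keep only passing raccoon=true terms: 0.107757 + 0.005023 = 0.112780
The normalizing constant is 0.056·0.96·0.86 + 0.80176·0.96·0.14 + 0.50912·0.04·0.86 + 0.896915·0.04·0.14 = 0.176528
P(passing raccoon | barking) = 0.112780/0.176528 ≈ 0.639

Now condition on the additional information:
Numerator (weight on configurations with passing raccoon): 0.896915*0.14 = 0.125568
Denominator P(barking | intruder): 0.50912*0.86 + 0.896915*0.14 = 0.563411
Posterior = 0.125568 / 0.563411 ≈ 0.223
— intruder explains away the evidence for passing raccoon.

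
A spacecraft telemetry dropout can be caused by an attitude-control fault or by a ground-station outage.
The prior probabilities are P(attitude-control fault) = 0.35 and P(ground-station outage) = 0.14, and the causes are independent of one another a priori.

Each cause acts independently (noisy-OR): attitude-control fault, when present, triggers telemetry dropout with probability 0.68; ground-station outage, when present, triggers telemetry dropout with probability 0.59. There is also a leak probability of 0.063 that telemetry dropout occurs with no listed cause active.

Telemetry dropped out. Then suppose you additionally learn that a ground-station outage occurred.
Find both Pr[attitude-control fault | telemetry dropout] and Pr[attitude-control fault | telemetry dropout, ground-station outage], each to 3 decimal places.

Under noisy-OR, P(telemetry dropout | causes) = 1 − (1−0.063)·∏(1−qᵢ) over the active causes.
For the numerator, keep only attitude-control fault=true terms: 0.210748 + 0.042976 = 0.253724
Denominator P(telemetry dropout): 0.063·0.65·0.86 + 0.61583·0.65·0.14 + 0.70016·0.35·0.86 + 0.877066·0.35·0.14 = 0.344982
P(attitude-control fault | telemetry dropout) = 0.253724/0.344982 ≈ 0.735

With the extra evidence:
Enumerate both values of attitude-control fault and weight by the priors:
  P(telemetry dropout | ground-station outage) = 0.61583·0.65 + 0.877066·0.35
        = 0.400290 + 0.306973 = 0.707263
Configurations with attitude-control fault contribute 0.306973, so
  P(attitude-control fault | telemetry dropout, ground-station outage) = 0.306973 / 0.707263 ≈ 0.434
— ground-station outage explains away the evidence for attitude-control fault.

Pr[attitude-control fault | telemetry dropout] ≈ 0.735; Pr[attitude-control fault | telemetry dropout, ground-station outage] ≈ 0.434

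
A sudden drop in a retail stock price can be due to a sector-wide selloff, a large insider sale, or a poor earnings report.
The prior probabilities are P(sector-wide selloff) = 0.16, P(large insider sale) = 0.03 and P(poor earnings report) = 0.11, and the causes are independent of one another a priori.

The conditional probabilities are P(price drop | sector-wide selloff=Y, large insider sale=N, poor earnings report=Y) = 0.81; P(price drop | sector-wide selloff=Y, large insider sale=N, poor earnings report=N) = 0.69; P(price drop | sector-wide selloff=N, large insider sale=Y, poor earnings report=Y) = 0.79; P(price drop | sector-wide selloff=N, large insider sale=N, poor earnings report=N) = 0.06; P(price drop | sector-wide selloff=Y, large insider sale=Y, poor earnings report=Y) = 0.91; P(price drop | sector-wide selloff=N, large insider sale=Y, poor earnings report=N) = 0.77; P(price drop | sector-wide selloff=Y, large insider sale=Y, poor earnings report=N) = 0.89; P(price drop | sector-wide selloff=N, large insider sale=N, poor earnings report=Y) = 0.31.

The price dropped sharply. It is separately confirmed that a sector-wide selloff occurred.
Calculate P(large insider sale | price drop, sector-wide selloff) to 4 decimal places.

P(large insider sale | price drop, sector-wide selloff) ≈ 0.0378

P(price drop | sector-wide selloff) = 0.69*0.97*0.89 + 0.81*0.97*0.11 + 0.89*0.03*0.89 + 0.91*0.03*0.11 = 0.595677 + 0.086427 + 0.023763 + 0.003003 = 0.708870
Of this, 0.026766 comes from 0.023763 + 0.003003 (the large insider sale=true cases).
So P(large insider sale | price drop, sector-wide selloff) = 0.026766/0.708870 ≈ 0.0378.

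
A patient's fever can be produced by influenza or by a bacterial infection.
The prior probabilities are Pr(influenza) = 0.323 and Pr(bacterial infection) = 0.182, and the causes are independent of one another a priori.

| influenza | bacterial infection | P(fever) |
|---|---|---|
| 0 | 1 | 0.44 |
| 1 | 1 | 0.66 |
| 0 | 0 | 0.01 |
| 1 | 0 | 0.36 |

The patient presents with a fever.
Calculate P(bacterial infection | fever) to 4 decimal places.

P(bacterial infection | fever) ≈ 0.4803

For the numerator, keep only bacterial infection=true terms: 0.054214 + 0.038799 = 0.093013
Denominator P(fever): 0.01×0.677×0.818 + 0.44×0.677×0.182 + 0.36×0.323×0.818 + 0.66×0.323×0.182 = 0.193668
P(bacterial infection | fever) = 0.093013/0.193668 ≈ 0.4803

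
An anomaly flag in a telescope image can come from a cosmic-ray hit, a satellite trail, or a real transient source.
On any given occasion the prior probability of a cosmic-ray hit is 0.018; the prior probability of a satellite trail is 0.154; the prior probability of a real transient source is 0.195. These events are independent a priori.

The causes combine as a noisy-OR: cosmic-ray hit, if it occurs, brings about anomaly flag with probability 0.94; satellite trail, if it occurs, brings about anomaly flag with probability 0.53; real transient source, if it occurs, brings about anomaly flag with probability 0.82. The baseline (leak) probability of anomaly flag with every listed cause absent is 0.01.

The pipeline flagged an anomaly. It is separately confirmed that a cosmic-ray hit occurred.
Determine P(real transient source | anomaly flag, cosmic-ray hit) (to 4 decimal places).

P(real transient source | anomaly flag, cosmic-ray hit) ≈ 0.2024

Under noisy-OR, P(anomaly flag | causes) = 1 − (1−0.01)·∏(1−qᵢ) over the active causes.
Numerator (weight on configurations with real transient source): 0.163206 + 0.029879 = 0.193085
The normalizing constant is 0.9406·0.846·0.805 + 0.989308·0.846·0.195 + 0.972082·0.154·0.805 + 0.994975·0.154·0.195 = 0.954171
Posterior = 0.193085 / 0.954171 ≈ 0.2024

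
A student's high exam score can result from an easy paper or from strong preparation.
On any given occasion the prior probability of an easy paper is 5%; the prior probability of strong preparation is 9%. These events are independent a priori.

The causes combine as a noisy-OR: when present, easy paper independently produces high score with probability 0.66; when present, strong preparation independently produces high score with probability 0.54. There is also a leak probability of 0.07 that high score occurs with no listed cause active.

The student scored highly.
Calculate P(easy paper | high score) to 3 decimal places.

Under noisy-OR, P(high score | causes) = 1 − (1−0.07)·∏(1−qᵢ) over the active causes.
By total probability over the 4 (easy paper, strong preparation) configurations:
  P(high score) = 0.07·0.95·0.91 + 0.5722·0.95·0.09 + 0.6838·0.05·0.91 + 0.854548·0.05·0.09
        = 0.060515 + 0.048923 + 0.031113 + 0.003845 = 0.144396
The terms with easy paper present sum to 0.034958, so
  P(easy paper | high score) = 0.034958 / 0.144396 ≈ 0.242

P(easy paper | high score) ≈ 0.242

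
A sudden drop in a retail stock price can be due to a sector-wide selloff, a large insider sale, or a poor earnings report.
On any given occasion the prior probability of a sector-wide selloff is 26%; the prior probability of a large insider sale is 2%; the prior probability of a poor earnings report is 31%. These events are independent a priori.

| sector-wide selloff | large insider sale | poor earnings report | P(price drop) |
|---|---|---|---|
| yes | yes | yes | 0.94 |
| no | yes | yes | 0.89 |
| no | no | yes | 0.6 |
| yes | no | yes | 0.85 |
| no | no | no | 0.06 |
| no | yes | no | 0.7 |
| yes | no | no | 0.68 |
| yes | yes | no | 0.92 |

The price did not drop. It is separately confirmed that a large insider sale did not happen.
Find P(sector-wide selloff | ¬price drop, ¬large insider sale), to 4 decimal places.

Numerator (weight on configurations with sector-wide selloff): 0.057408 + 0.012090 = 0.069498
Denominator P(¬price drop | ¬large insider sale): 0.94×0.74×0.69 + 0.4×0.74×0.31 + 0.32×0.26×0.69 + 0.15×0.26×0.31 = 0.641222
P(sector-wide selloff | ¬price drop, ¬large insider sale) = 0.069498/0.641222 ≈ 0.1084

P(sector-wide selloff | ¬price drop, ¬large insider sale) ≈ 0.1084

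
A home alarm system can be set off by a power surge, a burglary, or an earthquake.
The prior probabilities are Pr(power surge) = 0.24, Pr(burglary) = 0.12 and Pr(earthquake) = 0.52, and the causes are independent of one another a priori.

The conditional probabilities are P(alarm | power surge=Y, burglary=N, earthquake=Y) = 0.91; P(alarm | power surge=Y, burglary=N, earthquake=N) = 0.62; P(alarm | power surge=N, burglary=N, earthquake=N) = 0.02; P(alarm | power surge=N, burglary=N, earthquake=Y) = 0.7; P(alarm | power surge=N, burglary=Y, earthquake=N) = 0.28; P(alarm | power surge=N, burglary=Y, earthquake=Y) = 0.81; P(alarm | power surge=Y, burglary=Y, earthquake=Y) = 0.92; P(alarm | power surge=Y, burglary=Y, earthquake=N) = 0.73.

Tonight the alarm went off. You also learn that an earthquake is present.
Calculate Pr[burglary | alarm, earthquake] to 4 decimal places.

Numerator (weight on configurations with burglary): 0.073872 + 0.026496 = 0.100368
Denominator P(alarm | earthquake): 0.7×0.76×0.88 + 0.81×0.76×0.12 + 0.91×0.24×0.88 + 0.92×0.24×0.12 = 0.760720
Posterior = 0.100368 / 0.760720 ≈ 0.1319

Pr[burglary | alarm, earthquake] ≈ 0.1319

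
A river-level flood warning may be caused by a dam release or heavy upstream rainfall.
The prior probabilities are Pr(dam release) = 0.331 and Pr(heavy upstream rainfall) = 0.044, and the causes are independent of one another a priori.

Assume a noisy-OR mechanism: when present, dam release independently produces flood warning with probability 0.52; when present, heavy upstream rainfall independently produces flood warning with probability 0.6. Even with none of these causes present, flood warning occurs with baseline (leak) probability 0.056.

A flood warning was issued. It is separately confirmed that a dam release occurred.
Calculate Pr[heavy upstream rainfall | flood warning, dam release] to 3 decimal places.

Pr[heavy upstream rainfall | flood warning, dam release] ≈ 0.064

Under noisy-OR, P(flood warning | causes) = 1 − (1−0.056)·∏(1−qᵢ) over the active causes.
Enumerate both values of heavy upstream rainfall and weight by the priors:
  P(flood warning | dam release) = 0.54688*0.956 + 0.818752*0.044
        = 0.522817 + 0.036025 = 0.558842
The terms with heavy upstream rainfall present sum to 0.036025, so
  P(heavy upstream rainfall | flood warning, dam release) = 0.036025 / 0.558842 ≈ 0.064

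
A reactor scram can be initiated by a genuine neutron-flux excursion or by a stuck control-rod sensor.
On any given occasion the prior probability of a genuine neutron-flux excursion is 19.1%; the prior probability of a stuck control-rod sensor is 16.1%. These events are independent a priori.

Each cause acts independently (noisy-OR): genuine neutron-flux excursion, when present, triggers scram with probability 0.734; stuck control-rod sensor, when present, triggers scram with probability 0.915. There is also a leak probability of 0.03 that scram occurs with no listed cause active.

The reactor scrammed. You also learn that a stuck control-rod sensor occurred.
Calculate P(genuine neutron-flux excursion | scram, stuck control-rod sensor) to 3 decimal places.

Under noisy-OR, P(scram | causes) = 1 − (1−0.03)·∏(1−qᵢ) over the active causes.
P(scram | stuck control-rod sensor) = 0.91755*0.809 + 0.978068*0.191 = 0.742298 + 0.186811 = 0.929109
Restricting to configurations with genuine neutron-flux excursion present: 0.978068*0.191 = 0.186811.
P(genuine neutron-flux excursion | scram, stuck control-rod sensor) = 0.186811 / 0.929109 ≈ 0.201

P(genuine neutron-flux excursion | scram, stuck control-rod sensor) ≈ 0.201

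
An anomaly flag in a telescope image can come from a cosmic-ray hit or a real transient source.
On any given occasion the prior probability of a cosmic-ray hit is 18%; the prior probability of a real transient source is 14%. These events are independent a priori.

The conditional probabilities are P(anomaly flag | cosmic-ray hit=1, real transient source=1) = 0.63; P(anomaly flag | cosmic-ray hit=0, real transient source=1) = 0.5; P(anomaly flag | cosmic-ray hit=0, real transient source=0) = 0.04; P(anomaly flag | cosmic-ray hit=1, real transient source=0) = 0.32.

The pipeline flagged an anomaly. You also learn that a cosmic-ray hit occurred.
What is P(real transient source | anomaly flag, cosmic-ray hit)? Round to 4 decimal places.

Numerator (weight on configurations with real transient source): 0.63*0.14 = 0.088200
Denominator P(anomaly flag | cosmic-ray hit): 0.32*0.86 + 0.63*0.14 = 0.363400
P(real transient source | anomaly flag, cosmic-ray hit) = 0.088200/0.363400 ≈ 0.2427

P(real transient source | anomaly flag, cosmic-ray hit) ≈ 0.2427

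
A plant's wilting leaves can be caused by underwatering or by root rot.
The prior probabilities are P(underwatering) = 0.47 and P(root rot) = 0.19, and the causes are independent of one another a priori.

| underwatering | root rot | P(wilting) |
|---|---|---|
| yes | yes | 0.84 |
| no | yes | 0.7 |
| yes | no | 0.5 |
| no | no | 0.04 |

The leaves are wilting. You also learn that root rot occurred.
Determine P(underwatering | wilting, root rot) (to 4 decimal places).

Numerator (weight on configurations with underwatering): 0.84×0.47 = 0.394800
Denominator P(wilting | root rot): 0.7×0.53 + 0.84×0.47 = 0.765800
Posterior = 0.394800 / 0.765800 ≈ 0.5155

P(underwatering | wilting, root rot) ≈ 0.5155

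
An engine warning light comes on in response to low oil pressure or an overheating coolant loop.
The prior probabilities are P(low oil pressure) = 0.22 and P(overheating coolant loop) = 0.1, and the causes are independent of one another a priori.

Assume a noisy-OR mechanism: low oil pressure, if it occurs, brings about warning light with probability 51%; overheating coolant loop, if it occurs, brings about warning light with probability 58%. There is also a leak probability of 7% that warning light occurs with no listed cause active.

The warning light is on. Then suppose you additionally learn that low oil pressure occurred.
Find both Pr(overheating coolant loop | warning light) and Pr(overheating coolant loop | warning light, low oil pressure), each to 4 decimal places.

Pr(overheating coolant loop | warning light) ≈ 0.2939; Pr(overheating coolant loop | warning light, low oil pressure) ≈ 0.1417

Under noisy-OR, P(warning light | causes) = 1 − (1−0.07)·∏(1−qᵢ) over the active causes.
P(warning light) = 0.07*0.78*0.9 + 0.6094*0.78*0.1 + 0.5443*0.22*0.9 + 0.808606*0.22*0.1 = 0.049140 + 0.047533 + 0.107771 + 0.017789 = 0.222233
Restricting to configurations with overheating coolant loop present: 0.047533 + 0.017789 = 0.065322.
Hence the posterior is 0.065322/0.222233 ≈ 0.2939.

Now also conditioning on low oil pressure=true:
Sum P(warning light|·) weighted by the priors over both values of overheating coolant loop:
  P(warning light | low oil pressure) = 0.5443×0.9 + 0.808606×0.1
        = 0.489870 + 0.080861 = 0.570731
The terms with overheating coolant loop present sum to 0.080861, so
  P(overheating coolant loop | warning light, low oil pressure) = 0.080861 / 0.570731 ≈ 0.1417
This is intercausal reasoning (explaining away): once low oil pressure accounts for the warning light, overheating coolant loop becomes less likely.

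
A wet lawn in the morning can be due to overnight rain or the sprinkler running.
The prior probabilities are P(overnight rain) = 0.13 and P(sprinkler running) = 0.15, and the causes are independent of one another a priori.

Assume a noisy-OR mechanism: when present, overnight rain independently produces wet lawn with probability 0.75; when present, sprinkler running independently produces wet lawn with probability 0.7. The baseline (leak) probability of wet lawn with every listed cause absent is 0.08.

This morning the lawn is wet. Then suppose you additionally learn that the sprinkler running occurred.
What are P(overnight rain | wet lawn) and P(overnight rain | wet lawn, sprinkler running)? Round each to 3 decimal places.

P(overnight rain | wet lawn) ≈ 0.402; P(overnight rain | wet lawn, sprinkler running) ≈ 0.161

Under noisy-OR, P(wet lawn | causes) = 1 − (1−0.08)·∏(1−qᵢ) over the active causes.
Numerator (weight on configurations with overnight rain): 0.085085 + 0.018155 = 0.103240
Denominator P(wet lawn): 0.08*0.87*0.85 + 0.724*0.87*0.15 + 0.77*0.13*0.85 + 0.931*0.13*0.15 = 0.256882
P(overnight rain | wet lawn) = 0.103240/0.256882 ≈ 0.402

Now condition on the additional information:
P(wet lawn | sprinkler running) = 0.724×0.87 + 0.931×0.13 = 0.629880 + 0.121030 = 0.750910
Restricting to configurations with overnight rain present: 0.931×0.13 = 0.121030.
So P(overnight rain | wet lawn, sprinkler running) = 0.121030/0.750910 ≈ 0.161.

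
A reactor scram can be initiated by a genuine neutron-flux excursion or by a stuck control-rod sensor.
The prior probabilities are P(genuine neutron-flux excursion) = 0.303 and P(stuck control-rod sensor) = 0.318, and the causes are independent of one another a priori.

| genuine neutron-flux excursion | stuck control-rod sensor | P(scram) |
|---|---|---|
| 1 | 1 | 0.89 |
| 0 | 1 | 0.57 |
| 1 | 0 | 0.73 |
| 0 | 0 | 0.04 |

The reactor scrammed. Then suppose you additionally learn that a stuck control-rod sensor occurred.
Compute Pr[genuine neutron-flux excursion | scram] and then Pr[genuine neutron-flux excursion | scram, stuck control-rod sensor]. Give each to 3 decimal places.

P(scram) = 0.04×0.697×0.682 + 0.57×0.697×0.318 + 0.73×0.303×0.682 + 0.89×0.303×0.318 = 0.019014 + 0.126338 + 0.150852 + 0.085755 = 0.381959
Of this, 0.236607 comes from 0.150852 + 0.085755 (the genuine neutron-flux excursion=true cases).
So P(genuine neutron-flux excursion | scram) = 0.236607/0.381959 ≈ 0.619.

Now also conditioning on stuck control-rod sensor=true:
Weight on genuine neutron-flux excursion=true, given the evidence: 0.89·0.303 = 0.269670
The normalizing constant is 0.57·0.697 + 0.89·0.303 = 0.666960
Posterior = 0.269670 / 0.666960 ≈ 0.404
Conditioning on stuck control-rod sensor lowers the posterior on genuine neutron-flux excursion: the classic explaining-away effect in a common-effect structure.

Pr[genuine neutron-flux excursion | scram] ≈ 0.619; Pr[genuine neutron-flux excursion | scram, stuck control-rod sensor] ≈ 0.404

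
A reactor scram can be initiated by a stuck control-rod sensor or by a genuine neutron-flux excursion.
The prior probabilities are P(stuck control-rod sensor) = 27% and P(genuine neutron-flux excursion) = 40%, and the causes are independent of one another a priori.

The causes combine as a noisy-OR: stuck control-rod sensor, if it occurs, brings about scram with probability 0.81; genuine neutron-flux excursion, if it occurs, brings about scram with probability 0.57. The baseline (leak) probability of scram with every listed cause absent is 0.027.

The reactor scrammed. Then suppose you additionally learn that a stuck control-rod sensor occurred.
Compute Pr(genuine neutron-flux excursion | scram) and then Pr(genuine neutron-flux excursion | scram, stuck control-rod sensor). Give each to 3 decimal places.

Pr(genuine neutron-flux excursion | scram) ≈ 0.652; Pr(genuine neutron-flux excursion | scram, stuck control-rod sensor) ≈ 0.430

Under noisy-OR, P(scram | causes) = 1 − (1−0.027)·∏(1−qᵢ) over the active causes.
P(scram) = 0.027·0.73·0.6 + 0.58161·0.73·0.4 + 0.81513·0.27·0.6 + 0.920506·0.27·0.4 = 0.011826 + 0.169830 + 0.132051 + 0.099415 = 0.413122
The genuine neutron-flux excursion-present share is 0.169830 + 0.099415 = 0.269245.
Hence the posterior is 0.269245/0.413122 ≈ 0.652.

Now condition on the additional information:
Weight on genuine neutron-flux excursion=true, given the evidence: 0.920506*0.4 = 0.368202
Denominator P(scram | stuck control-rod sensor): 0.81513*0.6 + 0.920506*0.4 = 0.857280
Posterior = 0.368202 / 0.857280 ≈ 0.430
The drop from 0.652 to 0.430 is the explaining-away (discounting) effect.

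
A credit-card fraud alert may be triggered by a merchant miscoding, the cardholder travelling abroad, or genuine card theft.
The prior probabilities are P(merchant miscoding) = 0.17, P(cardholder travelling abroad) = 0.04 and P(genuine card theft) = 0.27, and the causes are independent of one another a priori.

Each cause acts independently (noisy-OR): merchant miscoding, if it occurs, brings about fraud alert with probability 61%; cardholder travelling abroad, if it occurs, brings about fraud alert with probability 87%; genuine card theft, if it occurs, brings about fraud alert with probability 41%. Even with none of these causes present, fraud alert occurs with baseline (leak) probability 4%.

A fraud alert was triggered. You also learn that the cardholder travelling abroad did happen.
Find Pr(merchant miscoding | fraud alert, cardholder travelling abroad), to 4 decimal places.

Under noisy-OR, P(fraud alert | causes) = 1 − (1−0.04)·∏(1−qᵢ) over the active causes.
P(fraud alert | cardholder travelling abroad) = 0.8752·0.83·0.73 + 0.926368·0.83·0.27 + 0.951328·0.17·0.73 + 0.971284·0.17·0.27 = 0.530284 + 0.207599 + 0.118060 + 0.044582 = 0.900525
The merchant miscoding-present share is 0.118060 + 0.044582 = 0.162642.
P(merchant miscoding | fraud alert, cardholder travelling abroad) = 0.162642 / 0.900525 ≈ 0.1806

Pr(merchant miscoding | fraud alert, cardholder travelling abroad) ≈ 0.1806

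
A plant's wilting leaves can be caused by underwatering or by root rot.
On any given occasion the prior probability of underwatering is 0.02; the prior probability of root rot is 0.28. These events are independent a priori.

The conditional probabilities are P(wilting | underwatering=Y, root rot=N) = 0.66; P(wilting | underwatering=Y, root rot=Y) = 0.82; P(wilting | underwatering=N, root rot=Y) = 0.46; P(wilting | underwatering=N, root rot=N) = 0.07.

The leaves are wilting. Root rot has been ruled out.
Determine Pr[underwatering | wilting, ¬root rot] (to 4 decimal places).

Weight on underwatering=true, given the evidence: 0.66×0.02 = 0.013200
Denominator P(wilting | ¬root rot): 0.07×0.98 + 0.66×0.02 = 0.081800
Posterior = 0.013200 / 0.081800 ≈ 0.1614

Pr[underwatering | wilting, ¬root rot] ≈ 0.1614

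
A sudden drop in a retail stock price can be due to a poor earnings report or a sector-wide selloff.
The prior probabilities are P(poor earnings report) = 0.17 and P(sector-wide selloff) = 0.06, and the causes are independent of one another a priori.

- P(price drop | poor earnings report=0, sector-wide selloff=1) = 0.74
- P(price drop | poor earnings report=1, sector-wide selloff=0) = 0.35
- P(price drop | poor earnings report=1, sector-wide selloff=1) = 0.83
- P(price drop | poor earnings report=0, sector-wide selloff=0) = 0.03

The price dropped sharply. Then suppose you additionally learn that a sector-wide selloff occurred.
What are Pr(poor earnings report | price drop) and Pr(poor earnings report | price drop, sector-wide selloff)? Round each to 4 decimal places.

Pr(poor earnings report | price drop) ≈ 0.5166; Pr(poor earnings report | price drop, sector-wide selloff) ≈ 0.1868

P(price drop) = 0.03·0.83·0.94 + 0.74·0.83·0.06 + 0.35·0.17·0.94 + 0.83·0.17·0.06 = 0.023406 + 0.036852 + 0.055930 + 0.008466 = 0.124654
Restricting to configurations with poor earnings report present: 0.055930 + 0.008466 = 0.064396.
P(poor earnings report | price drop) = 0.064396 / 0.124654 ≈ 0.5166

Now condition on the additional information:
Enumerate both values of poor earnings report and weight by the priors:
  P(price drop | sector-wide selloff) = 0.74*0.83 + 0.83*0.17
        = 0.614200 + 0.141100 = 0.755300
Keeping only the poor earnings report-present terms gives 0.141100, so
  P(poor earnings report | price drop, sector-wide selloff) = 0.141100 / 0.755300 ≈ 0.1868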